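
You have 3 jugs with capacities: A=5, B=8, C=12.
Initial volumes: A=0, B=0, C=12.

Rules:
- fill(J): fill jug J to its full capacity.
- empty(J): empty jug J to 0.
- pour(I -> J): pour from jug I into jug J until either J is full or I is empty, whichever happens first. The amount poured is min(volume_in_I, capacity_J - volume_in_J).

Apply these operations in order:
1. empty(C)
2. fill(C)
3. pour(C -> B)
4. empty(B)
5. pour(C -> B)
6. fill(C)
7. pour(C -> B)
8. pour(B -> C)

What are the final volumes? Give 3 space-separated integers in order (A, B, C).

Answer: 0 4 12

Derivation:
Step 1: empty(C) -> (A=0 B=0 C=0)
Step 2: fill(C) -> (A=0 B=0 C=12)
Step 3: pour(C -> B) -> (A=0 B=8 C=4)
Step 4: empty(B) -> (A=0 B=0 C=4)
Step 5: pour(C -> B) -> (A=0 B=4 C=0)
Step 6: fill(C) -> (A=0 B=4 C=12)
Step 7: pour(C -> B) -> (A=0 B=8 C=8)
Step 8: pour(B -> C) -> (A=0 B=4 C=12)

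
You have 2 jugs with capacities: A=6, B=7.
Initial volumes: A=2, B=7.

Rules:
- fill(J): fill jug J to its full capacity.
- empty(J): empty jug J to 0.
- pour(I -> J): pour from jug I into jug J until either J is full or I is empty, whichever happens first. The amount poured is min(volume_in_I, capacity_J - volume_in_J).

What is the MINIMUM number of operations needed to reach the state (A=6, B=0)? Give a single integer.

Answer: 2

Derivation:
BFS from (A=2, B=7). One shortest path:
  1. fill(A) -> (A=6 B=7)
  2. empty(B) -> (A=6 B=0)
Reached target in 2 moves.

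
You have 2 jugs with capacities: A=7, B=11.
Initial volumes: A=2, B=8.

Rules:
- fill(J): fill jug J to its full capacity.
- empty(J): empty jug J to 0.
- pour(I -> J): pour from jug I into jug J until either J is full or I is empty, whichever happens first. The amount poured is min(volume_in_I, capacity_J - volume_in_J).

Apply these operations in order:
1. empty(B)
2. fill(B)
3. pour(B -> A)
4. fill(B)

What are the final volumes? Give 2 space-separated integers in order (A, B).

Step 1: empty(B) -> (A=2 B=0)
Step 2: fill(B) -> (A=2 B=11)
Step 3: pour(B -> A) -> (A=7 B=6)
Step 4: fill(B) -> (A=7 B=11)

Answer: 7 11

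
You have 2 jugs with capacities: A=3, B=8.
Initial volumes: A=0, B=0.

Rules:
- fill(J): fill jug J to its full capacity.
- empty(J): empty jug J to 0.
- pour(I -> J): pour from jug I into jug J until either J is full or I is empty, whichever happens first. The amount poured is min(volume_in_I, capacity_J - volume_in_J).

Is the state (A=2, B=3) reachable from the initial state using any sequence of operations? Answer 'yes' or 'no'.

BFS explored all 22 reachable states.
Reachable set includes: (0,0), (0,1), (0,2), (0,3), (0,4), (0,5), (0,6), (0,7), (0,8), (1,0), (1,8), (2,0) ...
Target (A=2, B=3) not in reachable set → no.

Answer: no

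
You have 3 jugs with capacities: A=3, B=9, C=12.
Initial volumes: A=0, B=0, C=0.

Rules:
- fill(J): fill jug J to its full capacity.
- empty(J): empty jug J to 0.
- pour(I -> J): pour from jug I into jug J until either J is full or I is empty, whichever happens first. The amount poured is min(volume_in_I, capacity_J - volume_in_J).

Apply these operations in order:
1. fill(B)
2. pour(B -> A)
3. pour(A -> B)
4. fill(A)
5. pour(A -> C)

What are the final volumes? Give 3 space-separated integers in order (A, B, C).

Step 1: fill(B) -> (A=0 B=9 C=0)
Step 2: pour(B -> A) -> (A=3 B=6 C=0)
Step 3: pour(A -> B) -> (A=0 B=9 C=0)
Step 4: fill(A) -> (A=3 B=9 C=0)
Step 5: pour(A -> C) -> (A=0 B=9 C=3)

Answer: 0 9 3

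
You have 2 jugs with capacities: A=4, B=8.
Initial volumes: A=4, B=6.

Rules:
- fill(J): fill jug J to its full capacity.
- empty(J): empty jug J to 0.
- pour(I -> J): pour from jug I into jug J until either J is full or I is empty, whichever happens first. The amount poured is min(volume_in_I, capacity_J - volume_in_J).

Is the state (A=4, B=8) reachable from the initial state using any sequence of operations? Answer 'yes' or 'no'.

BFS from (A=4, B=6):
  1. fill(B) -> (A=4 B=8)
Target reached → yes.

Answer: yes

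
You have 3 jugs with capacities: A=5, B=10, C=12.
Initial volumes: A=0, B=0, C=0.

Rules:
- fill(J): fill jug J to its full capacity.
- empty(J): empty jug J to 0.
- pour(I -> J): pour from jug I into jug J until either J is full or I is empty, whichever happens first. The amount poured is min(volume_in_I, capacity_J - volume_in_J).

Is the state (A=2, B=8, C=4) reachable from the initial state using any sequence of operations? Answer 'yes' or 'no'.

Answer: no

Derivation:
BFS explored all 462 reachable states.
Reachable set includes: (0,0,0), (0,0,1), (0,0,2), (0,0,3), (0,0,4), (0,0,5), (0,0,6), (0,0,7), (0,0,8), (0,0,9), (0,0,10), (0,0,11) ...
Target (A=2, B=8, C=4) not in reachable set → no.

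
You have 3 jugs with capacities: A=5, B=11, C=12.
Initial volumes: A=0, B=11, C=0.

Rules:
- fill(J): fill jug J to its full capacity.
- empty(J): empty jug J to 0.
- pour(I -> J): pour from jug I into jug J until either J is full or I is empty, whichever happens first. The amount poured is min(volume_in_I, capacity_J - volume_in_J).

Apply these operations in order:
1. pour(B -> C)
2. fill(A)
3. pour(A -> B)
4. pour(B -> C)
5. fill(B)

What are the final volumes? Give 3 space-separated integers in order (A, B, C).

Answer: 0 11 12

Derivation:
Step 1: pour(B -> C) -> (A=0 B=0 C=11)
Step 2: fill(A) -> (A=5 B=0 C=11)
Step 3: pour(A -> B) -> (A=0 B=5 C=11)
Step 4: pour(B -> C) -> (A=0 B=4 C=12)
Step 5: fill(B) -> (A=0 B=11 C=12)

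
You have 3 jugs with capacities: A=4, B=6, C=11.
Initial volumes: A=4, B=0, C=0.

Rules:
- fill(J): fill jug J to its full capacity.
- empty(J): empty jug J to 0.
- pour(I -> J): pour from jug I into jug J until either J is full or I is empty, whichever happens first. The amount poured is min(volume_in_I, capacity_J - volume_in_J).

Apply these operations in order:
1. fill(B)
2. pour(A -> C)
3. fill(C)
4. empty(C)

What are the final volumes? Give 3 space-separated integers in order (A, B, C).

Step 1: fill(B) -> (A=4 B=6 C=0)
Step 2: pour(A -> C) -> (A=0 B=6 C=4)
Step 3: fill(C) -> (A=0 B=6 C=11)
Step 4: empty(C) -> (A=0 B=6 C=0)

Answer: 0 6 0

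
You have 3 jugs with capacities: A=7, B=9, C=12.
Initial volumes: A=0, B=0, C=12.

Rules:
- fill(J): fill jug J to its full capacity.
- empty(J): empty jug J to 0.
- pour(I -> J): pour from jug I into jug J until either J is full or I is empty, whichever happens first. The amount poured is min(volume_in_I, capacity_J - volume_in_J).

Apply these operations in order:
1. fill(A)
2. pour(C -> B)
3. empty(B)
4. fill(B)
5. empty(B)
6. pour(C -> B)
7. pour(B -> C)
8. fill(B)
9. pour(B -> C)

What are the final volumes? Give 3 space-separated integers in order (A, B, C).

Step 1: fill(A) -> (A=7 B=0 C=12)
Step 2: pour(C -> B) -> (A=7 B=9 C=3)
Step 3: empty(B) -> (A=7 B=0 C=3)
Step 4: fill(B) -> (A=7 B=9 C=3)
Step 5: empty(B) -> (A=7 B=0 C=3)
Step 6: pour(C -> B) -> (A=7 B=3 C=0)
Step 7: pour(B -> C) -> (A=7 B=0 C=3)
Step 8: fill(B) -> (A=7 B=9 C=3)
Step 9: pour(B -> C) -> (A=7 B=0 C=12)

Answer: 7 0 12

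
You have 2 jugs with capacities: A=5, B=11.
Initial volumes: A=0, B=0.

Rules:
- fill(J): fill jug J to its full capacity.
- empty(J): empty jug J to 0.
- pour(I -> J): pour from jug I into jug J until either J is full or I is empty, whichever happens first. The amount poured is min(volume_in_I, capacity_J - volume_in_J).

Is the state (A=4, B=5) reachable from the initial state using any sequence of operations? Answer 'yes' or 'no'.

Answer: no

Derivation:
BFS explored all 32 reachable states.
Reachable set includes: (0,0), (0,1), (0,2), (0,3), (0,4), (0,5), (0,6), (0,7), (0,8), (0,9), (0,10), (0,11) ...
Target (A=4, B=5) not in reachable set → no.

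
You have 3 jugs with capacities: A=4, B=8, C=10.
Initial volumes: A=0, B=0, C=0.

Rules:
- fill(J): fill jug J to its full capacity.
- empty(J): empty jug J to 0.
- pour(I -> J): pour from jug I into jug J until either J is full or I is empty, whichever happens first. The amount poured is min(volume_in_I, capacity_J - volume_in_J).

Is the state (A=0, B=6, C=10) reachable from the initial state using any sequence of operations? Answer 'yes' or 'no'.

Answer: yes

Derivation:
BFS from (A=0, B=0, C=0):
  1. fill(B) -> (A=0 B=8 C=0)
  2. pour(B -> C) -> (A=0 B=0 C=8)
  3. fill(B) -> (A=0 B=8 C=8)
  4. pour(B -> C) -> (A=0 B=6 C=10)
Target reached → yes.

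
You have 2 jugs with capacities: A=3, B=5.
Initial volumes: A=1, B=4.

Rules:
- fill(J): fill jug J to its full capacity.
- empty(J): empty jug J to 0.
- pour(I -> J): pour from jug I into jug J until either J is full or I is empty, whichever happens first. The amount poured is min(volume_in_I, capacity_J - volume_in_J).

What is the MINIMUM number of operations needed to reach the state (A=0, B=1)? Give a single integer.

Answer: 2

Derivation:
BFS from (A=1, B=4). One shortest path:
  1. empty(B) -> (A=1 B=0)
  2. pour(A -> B) -> (A=0 B=1)
Reached target in 2 moves.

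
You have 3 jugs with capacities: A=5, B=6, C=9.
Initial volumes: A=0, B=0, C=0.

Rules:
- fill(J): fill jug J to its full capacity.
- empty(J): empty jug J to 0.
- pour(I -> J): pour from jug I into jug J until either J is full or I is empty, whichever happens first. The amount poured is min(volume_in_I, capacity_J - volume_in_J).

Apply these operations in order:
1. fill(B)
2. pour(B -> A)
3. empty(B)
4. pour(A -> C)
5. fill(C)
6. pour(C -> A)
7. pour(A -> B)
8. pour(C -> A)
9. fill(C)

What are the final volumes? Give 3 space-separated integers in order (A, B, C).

Answer: 4 5 9

Derivation:
Step 1: fill(B) -> (A=0 B=6 C=0)
Step 2: pour(B -> A) -> (A=5 B=1 C=0)
Step 3: empty(B) -> (A=5 B=0 C=0)
Step 4: pour(A -> C) -> (A=0 B=0 C=5)
Step 5: fill(C) -> (A=0 B=0 C=9)
Step 6: pour(C -> A) -> (A=5 B=0 C=4)
Step 7: pour(A -> B) -> (A=0 B=5 C=4)
Step 8: pour(C -> A) -> (A=4 B=5 C=0)
Step 9: fill(C) -> (A=4 B=5 C=9)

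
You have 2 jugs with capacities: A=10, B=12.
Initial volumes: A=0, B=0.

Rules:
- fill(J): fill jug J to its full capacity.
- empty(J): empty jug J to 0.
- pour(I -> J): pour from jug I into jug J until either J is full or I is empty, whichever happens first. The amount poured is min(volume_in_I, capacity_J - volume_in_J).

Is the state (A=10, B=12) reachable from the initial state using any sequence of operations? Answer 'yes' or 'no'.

Answer: yes

Derivation:
BFS from (A=0, B=0):
  1. fill(A) -> (A=10 B=0)
  2. fill(B) -> (A=10 B=12)
Target reached → yes.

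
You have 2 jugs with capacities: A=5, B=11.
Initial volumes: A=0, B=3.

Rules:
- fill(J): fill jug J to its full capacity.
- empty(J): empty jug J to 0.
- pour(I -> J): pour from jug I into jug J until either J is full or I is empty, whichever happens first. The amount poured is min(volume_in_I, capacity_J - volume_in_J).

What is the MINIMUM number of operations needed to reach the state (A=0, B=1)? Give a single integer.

Answer: 5

Derivation:
BFS from (A=0, B=3). One shortest path:
  1. fill(B) -> (A=0 B=11)
  2. pour(B -> A) -> (A=5 B=6)
  3. empty(A) -> (A=0 B=6)
  4. pour(B -> A) -> (A=5 B=1)
  5. empty(A) -> (A=0 B=1)
Reached target in 5 moves.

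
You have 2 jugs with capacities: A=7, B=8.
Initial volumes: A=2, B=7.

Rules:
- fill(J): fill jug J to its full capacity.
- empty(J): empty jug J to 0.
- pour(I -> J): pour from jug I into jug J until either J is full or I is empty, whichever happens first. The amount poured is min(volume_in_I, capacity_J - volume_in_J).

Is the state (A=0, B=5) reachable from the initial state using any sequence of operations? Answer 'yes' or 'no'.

Answer: yes

Derivation:
BFS from (A=2, B=7):
  1. fill(A) -> (A=7 B=7)
  2. pour(A -> B) -> (A=6 B=8)
  3. empty(B) -> (A=6 B=0)
  4. pour(A -> B) -> (A=0 B=6)
  5. fill(A) -> (A=7 B=6)
  6. pour(A -> B) -> (A=5 B=8)
  7. empty(B) -> (A=5 B=0)
  8. pour(A -> B) -> (A=0 B=5)
Target reached → yes.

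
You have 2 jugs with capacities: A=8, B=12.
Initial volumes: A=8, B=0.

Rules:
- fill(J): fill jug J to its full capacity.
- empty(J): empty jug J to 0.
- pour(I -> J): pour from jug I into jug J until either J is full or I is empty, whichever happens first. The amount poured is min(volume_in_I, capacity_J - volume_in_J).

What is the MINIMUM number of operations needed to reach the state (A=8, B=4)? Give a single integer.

BFS from (A=8, B=0). One shortest path:
  1. empty(A) -> (A=0 B=0)
  2. fill(B) -> (A=0 B=12)
  3. pour(B -> A) -> (A=8 B=4)
Reached target in 3 moves.

Answer: 3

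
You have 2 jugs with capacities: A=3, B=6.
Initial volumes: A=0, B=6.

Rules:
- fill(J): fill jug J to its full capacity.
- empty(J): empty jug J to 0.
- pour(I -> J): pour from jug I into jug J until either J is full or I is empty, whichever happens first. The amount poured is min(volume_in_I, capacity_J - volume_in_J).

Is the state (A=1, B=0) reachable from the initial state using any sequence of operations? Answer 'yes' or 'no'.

BFS explored all 6 reachable states.
Reachable set includes: (0,0), (0,3), (0,6), (3,0), (3,3), (3,6)
Target (A=1, B=0) not in reachable set → no.

Answer: no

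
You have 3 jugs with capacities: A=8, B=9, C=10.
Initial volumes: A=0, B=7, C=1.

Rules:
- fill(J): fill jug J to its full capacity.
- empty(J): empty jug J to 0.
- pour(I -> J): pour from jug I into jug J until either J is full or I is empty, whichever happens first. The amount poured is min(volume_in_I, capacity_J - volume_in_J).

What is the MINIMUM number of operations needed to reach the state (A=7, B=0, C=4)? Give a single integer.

BFS from (A=0, B=7, C=1). One shortest path:
  1. fill(C) -> (A=0 B=7 C=10)
  2. pour(C -> A) -> (A=8 B=7 C=2)
  3. empty(A) -> (A=0 B=7 C=2)
  4. pour(C -> A) -> (A=2 B=7 C=0)
  5. fill(C) -> (A=2 B=7 C=10)
  6. pour(C -> A) -> (A=8 B=7 C=4)
  7. empty(A) -> (A=0 B=7 C=4)
  8. pour(B -> A) -> (A=7 B=0 C=4)
Reached target in 8 moves.

Answer: 8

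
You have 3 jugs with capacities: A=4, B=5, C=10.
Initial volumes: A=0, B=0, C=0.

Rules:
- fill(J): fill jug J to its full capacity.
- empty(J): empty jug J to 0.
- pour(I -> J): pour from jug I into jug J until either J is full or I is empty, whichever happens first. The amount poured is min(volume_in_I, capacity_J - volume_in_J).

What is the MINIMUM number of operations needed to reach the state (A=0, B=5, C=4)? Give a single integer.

BFS from (A=0, B=0, C=0). One shortest path:
  1. fill(A) -> (A=4 B=0 C=0)
  2. fill(B) -> (A=4 B=5 C=0)
  3. pour(A -> C) -> (A=0 B=5 C=4)
Reached target in 3 moves.

Answer: 3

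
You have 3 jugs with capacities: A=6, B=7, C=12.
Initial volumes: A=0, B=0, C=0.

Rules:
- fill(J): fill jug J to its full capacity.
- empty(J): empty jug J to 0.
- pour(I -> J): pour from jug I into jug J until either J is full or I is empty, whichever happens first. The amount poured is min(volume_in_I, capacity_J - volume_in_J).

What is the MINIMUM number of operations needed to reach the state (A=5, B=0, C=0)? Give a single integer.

BFS from (A=0, B=0, C=0). One shortest path:
  1. fill(C) -> (A=0 B=0 C=12)
  2. pour(C -> B) -> (A=0 B=7 C=5)
  3. empty(B) -> (A=0 B=0 C=5)
  4. pour(C -> A) -> (A=5 B=0 C=0)
Reached target in 4 moves.

Answer: 4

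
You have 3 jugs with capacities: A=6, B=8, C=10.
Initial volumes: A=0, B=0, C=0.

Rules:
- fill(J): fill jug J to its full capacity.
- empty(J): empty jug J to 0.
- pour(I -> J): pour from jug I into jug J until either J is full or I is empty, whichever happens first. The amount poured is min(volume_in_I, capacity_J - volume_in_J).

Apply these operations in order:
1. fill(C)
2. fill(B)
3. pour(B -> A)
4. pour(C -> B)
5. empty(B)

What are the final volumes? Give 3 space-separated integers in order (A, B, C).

Step 1: fill(C) -> (A=0 B=0 C=10)
Step 2: fill(B) -> (A=0 B=8 C=10)
Step 3: pour(B -> A) -> (A=6 B=2 C=10)
Step 4: pour(C -> B) -> (A=6 B=8 C=4)
Step 5: empty(B) -> (A=6 B=0 C=4)

Answer: 6 0 4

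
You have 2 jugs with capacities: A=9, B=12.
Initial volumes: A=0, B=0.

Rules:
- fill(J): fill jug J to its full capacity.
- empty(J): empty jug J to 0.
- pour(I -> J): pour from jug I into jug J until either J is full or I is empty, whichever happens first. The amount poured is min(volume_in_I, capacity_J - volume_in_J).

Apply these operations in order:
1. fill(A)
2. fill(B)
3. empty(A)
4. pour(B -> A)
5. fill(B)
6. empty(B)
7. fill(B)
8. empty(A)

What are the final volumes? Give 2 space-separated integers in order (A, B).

Answer: 0 12

Derivation:
Step 1: fill(A) -> (A=9 B=0)
Step 2: fill(B) -> (A=9 B=12)
Step 3: empty(A) -> (A=0 B=12)
Step 4: pour(B -> A) -> (A=9 B=3)
Step 5: fill(B) -> (A=9 B=12)
Step 6: empty(B) -> (A=9 B=0)
Step 7: fill(B) -> (A=9 B=12)
Step 8: empty(A) -> (A=0 B=12)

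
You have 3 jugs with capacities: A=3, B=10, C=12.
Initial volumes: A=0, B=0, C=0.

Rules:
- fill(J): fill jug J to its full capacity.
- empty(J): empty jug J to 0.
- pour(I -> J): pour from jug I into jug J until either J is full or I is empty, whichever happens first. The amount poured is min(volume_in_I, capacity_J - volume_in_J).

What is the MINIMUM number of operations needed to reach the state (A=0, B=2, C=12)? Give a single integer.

Answer: 5

Derivation:
BFS from (A=0, B=0, C=0). One shortest path:
  1. fill(C) -> (A=0 B=0 C=12)
  2. pour(C -> B) -> (A=0 B=10 C=2)
  3. empty(B) -> (A=0 B=0 C=2)
  4. pour(C -> B) -> (A=0 B=2 C=0)
  5. fill(C) -> (A=0 B=2 C=12)
Reached target in 5 moves.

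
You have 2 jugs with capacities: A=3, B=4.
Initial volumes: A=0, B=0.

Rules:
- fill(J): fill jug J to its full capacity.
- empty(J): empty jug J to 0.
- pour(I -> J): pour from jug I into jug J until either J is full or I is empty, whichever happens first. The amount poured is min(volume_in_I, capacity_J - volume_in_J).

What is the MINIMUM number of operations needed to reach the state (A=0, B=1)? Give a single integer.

BFS from (A=0, B=0). One shortest path:
  1. fill(B) -> (A=0 B=4)
  2. pour(B -> A) -> (A=3 B=1)
  3. empty(A) -> (A=0 B=1)
Reached target in 3 moves.

Answer: 3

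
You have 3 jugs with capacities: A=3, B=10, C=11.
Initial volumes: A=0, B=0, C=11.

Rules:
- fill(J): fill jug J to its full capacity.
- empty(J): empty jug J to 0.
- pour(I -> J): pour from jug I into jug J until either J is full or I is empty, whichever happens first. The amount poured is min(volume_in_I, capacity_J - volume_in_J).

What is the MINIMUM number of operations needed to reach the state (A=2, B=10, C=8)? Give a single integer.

Answer: 7

Derivation:
BFS from (A=0, B=0, C=11). One shortest path:
  1. fill(B) -> (A=0 B=10 C=11)
  2. empty(C) -> (A=0 B=10 C=0)
  3. pour(B -> C) -> (A=0 B=0 C=10)
  4. fill(B) -> (A=0 B=10 C=10)
  5. pour(B -> A) -> (A=3 B=7 C=10)
  6. pour(A -> C) -> (A=2 B=7 C=11)
  7. pour(C -> B) -> (A=2 B=10 C=8)
Reached target in 7 moves.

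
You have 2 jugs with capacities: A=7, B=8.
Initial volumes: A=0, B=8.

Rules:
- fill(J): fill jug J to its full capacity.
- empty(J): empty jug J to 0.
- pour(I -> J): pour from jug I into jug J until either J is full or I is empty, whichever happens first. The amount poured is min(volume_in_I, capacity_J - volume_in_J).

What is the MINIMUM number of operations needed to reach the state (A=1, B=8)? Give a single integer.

BFS from (A=0, B=8). One shortest path:
  1. pour(B -> A) -> (A=7 B=1)
  2. empty(A) -> (A=0 B=1)
  3. pour(B -> A) -> (A=1 B=0)
  4. fill(B) -> (A=1 B=8)
Reached target in 4 moves.

Answer: 4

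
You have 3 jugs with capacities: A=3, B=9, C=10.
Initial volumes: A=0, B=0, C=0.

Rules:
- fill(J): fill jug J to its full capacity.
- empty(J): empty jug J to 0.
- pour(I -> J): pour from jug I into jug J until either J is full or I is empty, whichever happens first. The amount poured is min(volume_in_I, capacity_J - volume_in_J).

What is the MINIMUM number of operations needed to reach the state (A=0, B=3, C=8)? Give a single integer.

Answer: 7

Derivation:
BFS from (A=0, B=0, C=0). One shortest path:
  1. fill(C) -> (A=0 B=0 C=10)
  2. pour(C -> A) -> (A=3 B=0 C=7)
  3. pour(C -> B) -> (A=3 B=7 C=0)
  4. fill(C) -> (A=3 B=7 C=10)
  5. pour(C -> B) -> (A=3 B=9 C=8)
  6. empty(B) -> (A=3 B=0 C=8)
  7. pour(A -> B) -> (A=0 B=3 C=8)
Reached target in 7 moves.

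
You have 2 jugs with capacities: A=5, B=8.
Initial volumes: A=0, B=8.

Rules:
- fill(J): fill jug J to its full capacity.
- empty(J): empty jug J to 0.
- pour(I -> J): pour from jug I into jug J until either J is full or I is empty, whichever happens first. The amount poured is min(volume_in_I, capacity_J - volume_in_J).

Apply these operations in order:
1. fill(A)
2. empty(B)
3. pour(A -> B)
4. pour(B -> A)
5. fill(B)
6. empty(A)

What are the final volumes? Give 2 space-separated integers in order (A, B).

Step 1: fill(A) -> (A=5 B=8)
Step 2: empty(B) -> (A=5 B=0)
Step 3: pour(A -> B) -> (A=0 B=5)
Step 4: pour(B -> A) -> (A=5 B=0)
Step 5: fill(B) -> (A=5 B=8)
Step 6: empty(A) -> (A=0 B=8)

Answer: 0 8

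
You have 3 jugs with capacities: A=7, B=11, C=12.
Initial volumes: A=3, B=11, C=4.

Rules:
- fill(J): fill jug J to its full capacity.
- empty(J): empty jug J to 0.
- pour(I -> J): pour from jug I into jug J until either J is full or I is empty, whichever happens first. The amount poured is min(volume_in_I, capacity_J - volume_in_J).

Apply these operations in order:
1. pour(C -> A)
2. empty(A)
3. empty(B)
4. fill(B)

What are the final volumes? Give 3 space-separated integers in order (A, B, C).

Answer: 0 11 0

Derivation:
Step 1: pour(C -> A) -> (A=7 B=11 C=0)
Step 2: empty(A) -> (A=0 B=11 C=0)
Step 3: empty(B) -> (A=0 B=0 C=0)
Step 4: fill(B) -> (A=0 B=11 C=0)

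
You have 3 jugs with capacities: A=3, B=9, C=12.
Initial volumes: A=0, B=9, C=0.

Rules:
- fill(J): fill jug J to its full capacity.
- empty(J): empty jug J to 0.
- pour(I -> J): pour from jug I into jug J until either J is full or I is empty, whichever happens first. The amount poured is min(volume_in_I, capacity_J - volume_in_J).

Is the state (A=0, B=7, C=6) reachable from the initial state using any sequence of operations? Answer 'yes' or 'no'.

Answer: no

Derivation:
BFS explored all 40 reachable states.
Reachable set includes: (0,0,0), (0,0,3), (0,0,6), (0,0,9), (0,0,12), (0,3,0), (0,3,3), (0,3,6), (0,3,9), (0,3,12), (0,6,0), (0,6,3) ...
Target (A=0, B=7, C=6) not in reachable set → no.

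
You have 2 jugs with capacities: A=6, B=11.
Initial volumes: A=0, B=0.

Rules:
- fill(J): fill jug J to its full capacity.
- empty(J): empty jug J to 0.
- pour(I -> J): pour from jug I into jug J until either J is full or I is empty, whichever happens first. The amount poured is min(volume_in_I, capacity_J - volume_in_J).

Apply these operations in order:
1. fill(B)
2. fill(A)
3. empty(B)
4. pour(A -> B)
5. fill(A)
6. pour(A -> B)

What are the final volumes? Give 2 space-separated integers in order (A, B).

Step 1: fill(B) -> (A=0 B=11)
Step 2: fill(A) -> (A=6 B=11)
Step 3: empty(B) -> (A=6 B=0)
Step 4: pour(A -> B) -> (A=0 B=6)
Step 5: fill(A) -> (A=6 B=6)
Step 6: pour(A -> B) -> (A=1 B=11)

Answer: 1 11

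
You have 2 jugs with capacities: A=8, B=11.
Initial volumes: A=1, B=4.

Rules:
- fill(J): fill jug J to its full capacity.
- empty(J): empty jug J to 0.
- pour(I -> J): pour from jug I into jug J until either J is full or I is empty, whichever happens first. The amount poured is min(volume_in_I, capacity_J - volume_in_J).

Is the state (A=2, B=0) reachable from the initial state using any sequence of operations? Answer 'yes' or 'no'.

BFS from (A=1, B=4):
  1. pour(A -> B) -> (A=0 B=5)
  2. fill(A) -> (A=8 B=5)
  3. pour(A -> B) -> (A=2 B=11)
  4. empty(B) -> (A=2 B=0)
Target reached → yes.

Answer: yes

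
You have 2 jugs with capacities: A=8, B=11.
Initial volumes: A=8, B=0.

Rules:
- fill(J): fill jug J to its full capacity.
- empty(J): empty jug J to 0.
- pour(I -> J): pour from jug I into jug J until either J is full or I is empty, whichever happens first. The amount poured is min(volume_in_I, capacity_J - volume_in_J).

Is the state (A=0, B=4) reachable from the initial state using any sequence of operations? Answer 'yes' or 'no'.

BFS from (A=8, B=0):
  1. empty(A) -> (A=0 B=0)
  2. fill(B) -> (A=0 B=11)
  3. pour(B -> A) -> (A=8 B=3)
  4. empty(A) -> (A=0 B=3)
  5. pour(B -> A) -> (A=3 B=0)
  6. fill(B) -> (A=3 B=11)
  7. pour(B -> A) -> (A=8 B=6)
  8. empty(A) -> (A=0 B=6)
  9. pour(B -> A) -> (A=6 B=0)
  10. fill(B) -> (A=6 B=11)
  11. pour(B -> A) -> (A=8 B=9)
  12. empty(A) -> (A=0 B=9)
  13. pour(B -> A) -> (A=8 B=1)
  14. empty(A) -> (A=0 B=1)
  15. pour(B -> A) -> (A=1 B=0)
  16. fill(B) -> (A=1 B=11)
  17. pour(B -> A) -> (A=8 B=4)
  18. empty(A) -> (A=0 B=4)
Target reached → yes.

Answer: yes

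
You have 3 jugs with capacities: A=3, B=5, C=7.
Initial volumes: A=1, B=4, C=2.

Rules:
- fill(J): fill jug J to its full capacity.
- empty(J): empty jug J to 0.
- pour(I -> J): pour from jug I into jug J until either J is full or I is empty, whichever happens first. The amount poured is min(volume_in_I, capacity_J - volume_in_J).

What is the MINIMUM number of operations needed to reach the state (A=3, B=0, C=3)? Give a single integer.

BFS from (A=1, B=4, C=2). One shortest path:
  1. empty(A) -> (A=0 B=4 C=2)
  2. pour(B -> A) -> (A=3 B=1 C=2)
  3. pour(B -> C) -> (A=3 B=0 C=3)
Reached target in 3 moves.

Answer: 3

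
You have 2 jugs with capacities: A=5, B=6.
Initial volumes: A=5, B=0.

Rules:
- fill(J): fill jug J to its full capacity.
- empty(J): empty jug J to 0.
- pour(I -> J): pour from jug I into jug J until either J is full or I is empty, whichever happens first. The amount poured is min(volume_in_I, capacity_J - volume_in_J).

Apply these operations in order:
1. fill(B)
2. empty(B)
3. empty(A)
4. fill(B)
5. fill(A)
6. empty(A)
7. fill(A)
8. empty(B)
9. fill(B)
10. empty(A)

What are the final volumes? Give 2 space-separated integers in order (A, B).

Answer: 0 6

Derivation:
Step 1: fill(B) -> (A=5 B=6)
Step 2: empty(B) -> (A=5 B=0)
Step 3: empty(A) -> (A=0 B=0)
Step 4: fill(B) -> (A=0 B=6)
Step 5: fill(A) -> (A=5 B=6)
Step 6: empty(A) -> (A=0 B=6)
Step 7: fill(A) -> (A=5 B=6)
Step 8: empty(B) -> (A=5 B=0)
Step 9: fill(B) -> (A=5 B=6)
Step 10: empty(A) -> (A=0 B=6)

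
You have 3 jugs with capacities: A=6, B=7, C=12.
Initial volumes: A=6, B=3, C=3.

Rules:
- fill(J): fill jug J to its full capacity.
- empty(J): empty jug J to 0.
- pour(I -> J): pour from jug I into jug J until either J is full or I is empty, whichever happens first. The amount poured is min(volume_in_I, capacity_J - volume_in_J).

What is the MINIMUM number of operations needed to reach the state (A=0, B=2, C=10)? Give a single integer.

BFS from (A=6, B=3, C=3). One shortest path:
  1. pour(A -> B) -> (A=2 B=7 C=3)
  2. pour(B -> C) -> (A=2 B=0 C=10)
  3. pour(A -> B) -> (A=0 B=2 C=10)
Reached target in 3 moves.

Answer: 3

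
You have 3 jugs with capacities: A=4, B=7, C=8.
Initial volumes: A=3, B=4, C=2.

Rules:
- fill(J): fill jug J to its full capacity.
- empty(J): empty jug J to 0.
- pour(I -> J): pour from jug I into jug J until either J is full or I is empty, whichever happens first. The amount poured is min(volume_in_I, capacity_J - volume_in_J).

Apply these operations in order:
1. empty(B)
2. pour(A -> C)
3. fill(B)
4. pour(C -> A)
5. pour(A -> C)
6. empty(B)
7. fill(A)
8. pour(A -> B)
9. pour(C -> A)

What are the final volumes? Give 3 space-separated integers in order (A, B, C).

Step 1: empty(B) -> (A=3 B=0 C=2)
Step 2: pour(A -> C) -> (A=0 B=0 C=5)
Step 3: fill(B) -> (A=0 B=7 C=5)
Step 4: pour(C -> A) -> (A=4 B=7 C=1)
Step 5: pour(A -> C) -> (A=0 B=7 C=5)
Step 6: empty(B) -> (A=0 B=0 C=5)
Step 7: fill(A) -> (A=4 B=0 C=5)
Step 8: pour(A -> B) -> (A=0 B=4 C=5)
Step 9: pour(C -> A) -> (A=4 B=4 C=1)

Answer: 4 4 1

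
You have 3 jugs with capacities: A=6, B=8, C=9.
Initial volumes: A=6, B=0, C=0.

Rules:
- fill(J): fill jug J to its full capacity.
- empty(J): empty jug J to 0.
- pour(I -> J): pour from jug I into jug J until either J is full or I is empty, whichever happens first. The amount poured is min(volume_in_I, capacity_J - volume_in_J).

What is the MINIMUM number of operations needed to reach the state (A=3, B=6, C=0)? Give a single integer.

BFS from (A=6, B=0, C=0). One shortest path:
  1. empty(A) -> (A=0 B=0 C=0)
  2. fill(C) -> (A=0 B=0 C=9)
  3. pour(C -> A) -> (A=6 B=0 C=3)
  4. pour(A -> B) -> (A=0 B=6 C=3)
  5. pour(C -> A) -> (A=3 B=6 C=0)
Reached target in 5 moves.

Answer: 5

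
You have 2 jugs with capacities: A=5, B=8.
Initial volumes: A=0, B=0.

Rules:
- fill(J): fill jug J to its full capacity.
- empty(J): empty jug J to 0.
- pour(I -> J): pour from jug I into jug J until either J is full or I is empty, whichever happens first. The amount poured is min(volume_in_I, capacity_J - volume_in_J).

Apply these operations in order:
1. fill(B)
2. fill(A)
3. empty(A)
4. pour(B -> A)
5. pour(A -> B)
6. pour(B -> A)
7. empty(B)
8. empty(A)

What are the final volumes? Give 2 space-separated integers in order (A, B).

Step 1: fill(B) -> (A=0 B=8)
Step 2: fill(A) -> (A=5 B=8)
Step 3: empty(A) -> (A=0 B=8)
Step 4: pour(B -> A) -> (A=5 B=3)
Step 5: pour(A -> B) -> (A=0 B=8)
Step 6: pour(B -> A) -> (A=5 B=3)
Step 7: empty(B) -> (A=5 B=0)
Step 8: empty(A) -> (A=0 B=0)

Answer: 0 0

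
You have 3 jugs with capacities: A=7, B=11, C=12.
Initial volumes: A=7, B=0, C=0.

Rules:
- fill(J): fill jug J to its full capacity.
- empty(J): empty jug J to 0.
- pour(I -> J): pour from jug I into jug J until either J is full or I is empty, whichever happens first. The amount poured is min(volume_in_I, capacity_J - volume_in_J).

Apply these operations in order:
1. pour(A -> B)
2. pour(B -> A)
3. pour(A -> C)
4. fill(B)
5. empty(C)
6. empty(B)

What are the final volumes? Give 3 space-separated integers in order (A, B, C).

Answer: 0 0 0

Derivation:
Step 1: pour(A -> B) -> (A=0 B=7 C=0)
Step 2: pour(B -> A) -> (A=7 B=0 C=0)
Step 3: pour(A -> C) -> (A=0 B=0 C=7)
Step 4: fill(B) -> (A=0 B=11 C=7)
Step 5: empty(C) -> (A=0 B=11 C=0)
Step 6: empty(B) -> (A=0 B=0 C=0)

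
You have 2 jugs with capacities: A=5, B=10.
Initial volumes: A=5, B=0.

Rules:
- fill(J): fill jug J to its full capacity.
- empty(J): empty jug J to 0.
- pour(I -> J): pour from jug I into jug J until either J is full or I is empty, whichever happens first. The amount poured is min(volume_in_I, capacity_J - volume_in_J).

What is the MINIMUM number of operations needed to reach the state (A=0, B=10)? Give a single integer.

BFS from (A=5, B=0). One shortest path:
  1. empty(A) -> (A=0 B=0)
  2. fill(B) -> (A=0 B=10)
Reached target in 2 moves.

Answer: 2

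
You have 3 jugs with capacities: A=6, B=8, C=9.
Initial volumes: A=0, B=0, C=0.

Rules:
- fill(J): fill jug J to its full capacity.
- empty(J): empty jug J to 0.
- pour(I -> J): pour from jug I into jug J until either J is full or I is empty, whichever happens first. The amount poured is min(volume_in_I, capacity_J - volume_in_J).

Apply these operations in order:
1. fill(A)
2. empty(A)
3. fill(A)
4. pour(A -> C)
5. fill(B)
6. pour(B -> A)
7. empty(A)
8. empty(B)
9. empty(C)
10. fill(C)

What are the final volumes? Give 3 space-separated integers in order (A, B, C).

Step 1: fill(A) -> (A=6 B=0 C=0)
Step 2: empty(A) -> (A=0 B=0 C=0)
Step 3: fill(A) -> (A=6 B=0 C=0)
Step 4: pour(A -> C) -> (A=0 B=0 C=6)
Step 5: fill(B) -> (A=0 B=8 C=6)
Step 6: pour(B -> A) -> (A=6 B=2 C=6)
Step 7: empty(A) -> (A=0 B=2 C=6)
Step 8: empty(B) -> (A=0 B=0 C=6)
Step 9: empty(C) -> (A=0 B=0 C=0)
Step 10: fill(C) -> (A=0 B=0 C=9)

Answer: 0 0 9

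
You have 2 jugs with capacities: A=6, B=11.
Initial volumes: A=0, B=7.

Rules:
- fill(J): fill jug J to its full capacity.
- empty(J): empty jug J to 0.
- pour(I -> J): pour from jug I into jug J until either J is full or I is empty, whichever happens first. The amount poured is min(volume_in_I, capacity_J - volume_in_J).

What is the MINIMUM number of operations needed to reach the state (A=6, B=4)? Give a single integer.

BFS from (A=0, B=7). One shortest path:
  1. fill(B) -> (A=0 B=11)
  2. pour(B -> A) -> (A=6 B=5)
  3. empty(A) -> (A=0 B=5)
  4. pour(B -> A) -> (A=5 B=0)
  5. fill(B) -> (A=5 B=11)
  6. pour(B -> A) -> (A=6 B=10)
  7. empty(A) -> (A=0 B=10)
  8. pour(B -> A) -> (A=6 B=4)
Reached target in 8 moves.

Answer: 8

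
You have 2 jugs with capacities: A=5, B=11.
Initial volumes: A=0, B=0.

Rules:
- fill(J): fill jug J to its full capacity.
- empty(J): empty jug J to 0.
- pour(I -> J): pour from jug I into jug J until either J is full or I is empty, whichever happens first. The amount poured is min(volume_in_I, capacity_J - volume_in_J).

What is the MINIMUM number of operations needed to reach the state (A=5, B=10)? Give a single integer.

BFS from (A=0, B=0). One shortest path:
  1. fill(A) -> (A=5 B=0)
  2. pour(A -> B) -> (A=0 B=5)
  3. fill(A) -> (A=5 B=5)
  4. pour(A -> B) -> (A=0 B=10)
  5. fill(A) -> (A=5 B=10)
Reached target in 5 moves.

Answer: 5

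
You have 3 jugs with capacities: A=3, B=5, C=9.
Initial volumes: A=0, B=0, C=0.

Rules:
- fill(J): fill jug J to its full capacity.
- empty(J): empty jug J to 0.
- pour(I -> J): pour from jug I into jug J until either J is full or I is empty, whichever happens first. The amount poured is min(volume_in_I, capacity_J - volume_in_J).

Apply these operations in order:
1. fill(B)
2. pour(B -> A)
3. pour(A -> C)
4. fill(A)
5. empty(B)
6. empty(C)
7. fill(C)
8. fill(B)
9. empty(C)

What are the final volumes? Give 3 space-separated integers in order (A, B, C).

Answer: 3 5 0

Derivation:
Step 1: fill(B) -> (A=0 B=5 C=0)
Step 2: pour(B -> A) -> (A=3 B=2 C=0)
Step 3: pour(A -> C) -> (A=0 B=2 C=3)
Step 4: fill(A) -> (A=3 B=2 C=3)
Step 5: empty(B) -> (A=3 B=0 C=3)
Step 6: empty(C) -> (A=3 B=0 C=0)
Step 7: fill(C) -> (A=3 B=0 C=9)
Step 8: fill(B) -> (A=3 B=5 C=9)
Step 9: empty(C) -> (A=3 B=5 C=0)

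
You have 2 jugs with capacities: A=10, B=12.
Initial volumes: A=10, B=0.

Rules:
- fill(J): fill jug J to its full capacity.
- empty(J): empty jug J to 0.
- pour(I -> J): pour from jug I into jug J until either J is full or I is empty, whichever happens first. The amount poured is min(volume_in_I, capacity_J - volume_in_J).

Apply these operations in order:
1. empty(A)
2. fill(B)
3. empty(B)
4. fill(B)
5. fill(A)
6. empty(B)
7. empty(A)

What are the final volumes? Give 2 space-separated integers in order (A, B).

Step 1: empty(A) -> (A=0 B=0)
Step 2: fill(B) -> (A=0 B=12)
Step 3: empty(B) -> (A=0 B=0)
Step 4: fill(B) -> (A=0 B=12)
Step 5: fill(A) -> (A=10 B=12)
Step 6: empty(B) -> (A=10 B=0)
Step 7: empty(A) -> (A=0 B=0)

Answer: 0 0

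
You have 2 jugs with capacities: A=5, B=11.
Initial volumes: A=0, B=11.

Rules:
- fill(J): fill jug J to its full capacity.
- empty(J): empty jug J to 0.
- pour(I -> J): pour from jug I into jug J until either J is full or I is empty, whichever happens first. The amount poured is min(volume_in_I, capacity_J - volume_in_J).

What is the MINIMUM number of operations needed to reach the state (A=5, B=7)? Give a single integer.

BFS from (A=0, B=11). One shortest path:
  1. pour(B -> A) -> (A=5 B=6)
  2. empty(A) -> (A=0 B=6)
  3. pour(B -> A) -> (A=5 B=1)
  4. empty(A) -> (A=0 B=1)
  5. pour(B -> A) -> (A=1 B=0)
  6. fill(B) -> (A=1 B=11)
  7. pour(B -> A) -> (A=5 B=7)
Reached target in 7 moves.

Answer: 7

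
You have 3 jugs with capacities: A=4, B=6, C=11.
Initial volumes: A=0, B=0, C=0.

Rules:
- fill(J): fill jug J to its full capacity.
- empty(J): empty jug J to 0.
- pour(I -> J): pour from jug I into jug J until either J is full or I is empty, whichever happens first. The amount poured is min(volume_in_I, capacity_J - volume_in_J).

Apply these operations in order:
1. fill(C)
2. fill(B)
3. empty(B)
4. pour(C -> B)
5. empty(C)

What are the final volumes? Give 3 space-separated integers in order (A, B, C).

Step 1: fill(C) -> (A=0 B=0 C=11)
Step 2: fill(B) -> (A=0 B=6 C=11)
Step 3: empty(B) -> (A=0 B=0 C=11)
Step 4: pour(C -> B) -> (A=0 B=6 C=5)
Step 5: empty(C) -> (A=0 B=6 C=0)

Answer: 0 6 0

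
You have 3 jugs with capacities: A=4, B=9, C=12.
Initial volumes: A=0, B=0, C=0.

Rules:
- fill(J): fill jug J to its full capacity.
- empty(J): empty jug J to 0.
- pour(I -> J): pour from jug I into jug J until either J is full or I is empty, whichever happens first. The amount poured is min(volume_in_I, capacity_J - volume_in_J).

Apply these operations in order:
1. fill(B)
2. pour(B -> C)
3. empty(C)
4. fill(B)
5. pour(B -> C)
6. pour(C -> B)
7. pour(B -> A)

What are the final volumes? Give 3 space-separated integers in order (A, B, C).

Step 1: fill(B) -> (A=0 B=9 C=0)
Step 2: pour(B -> C) -> (A=0 B=0 C=9)
Step 3: empty(C) -> (A=0 B=0 C=0)
Step 4: fill(B) -> (A=0 B=9 C=0)
Step 5: pour(B -> C) -> (A=0 B=0 C=9)
Step 6: pour(C -> B) -> (A=0 B=9 C=0)
Step 7: pour(B -> A) -> (A=4 B=5 C=0)

Answer: 4 5 0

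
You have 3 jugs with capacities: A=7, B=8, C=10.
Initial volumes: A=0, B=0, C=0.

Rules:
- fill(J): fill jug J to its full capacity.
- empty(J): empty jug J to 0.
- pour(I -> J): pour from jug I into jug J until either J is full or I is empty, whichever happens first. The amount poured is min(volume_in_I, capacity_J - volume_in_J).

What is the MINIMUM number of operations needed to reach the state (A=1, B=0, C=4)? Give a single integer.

Answer: 8

Derivation:
BFS from (A=0, B=0, C=0). One shortest path:
  1. fill(A) -> (A=7 B=0 C=0)
  2. fill(B) -> (A=7 B=8 C=0)
  3. pour(A -> C) -> (A=0 B=8 C=7)
  4. pour(B -> A) -> (A=7 B=1 C=7)
  5. pour(A -> C) -> (A=4 B=1 C=10)
  6. empty(C) -> (A=4 B=1 C=0)
  7. pour(A -> C) -> (A=0 B=1 C=4)
  8. pour(B -> A) -> (A=1 B=0 C=4)
Reached target in 8 moves.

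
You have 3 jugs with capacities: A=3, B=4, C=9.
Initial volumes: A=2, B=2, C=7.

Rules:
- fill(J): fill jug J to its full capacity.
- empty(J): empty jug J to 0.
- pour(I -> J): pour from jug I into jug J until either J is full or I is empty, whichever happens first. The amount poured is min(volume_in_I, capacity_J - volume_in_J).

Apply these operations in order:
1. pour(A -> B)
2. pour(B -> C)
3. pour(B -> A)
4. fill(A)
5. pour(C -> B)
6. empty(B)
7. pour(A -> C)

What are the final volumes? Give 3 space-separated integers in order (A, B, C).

Step 1: pour(A -> B) -> (A=0 B=4 C=7)
Step 2: pour(B -> C) -> (A=0 B=2 C=9)
Step 3: pour(B -> A) -> (A=2 B=0 C=9)
Step 4: fill(A) -> (A=3 B=0 C=9)
Step 5: pour(C -> B) -> (A=3 B=4 C=5)
Step 6: empty(B) -> (A=3 B=0 C=5)
Step 7: pour(A -> C) -> (A=0 B=0 C=8)

Answer: 0 0 8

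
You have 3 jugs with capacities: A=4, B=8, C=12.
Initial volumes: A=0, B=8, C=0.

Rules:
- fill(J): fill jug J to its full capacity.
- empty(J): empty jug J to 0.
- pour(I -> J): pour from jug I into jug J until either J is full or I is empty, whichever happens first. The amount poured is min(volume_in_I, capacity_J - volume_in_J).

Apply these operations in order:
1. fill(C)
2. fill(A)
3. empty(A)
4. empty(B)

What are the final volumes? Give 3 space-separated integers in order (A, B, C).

Step 1: fill(C) -> (A=0 B=8 C=12)
Step 2: fill(A) -> (A=4 B=8 C=12)
Step 3: empty(A) -> (A=0 B=8 C=12)
Step 4: empty(B) -> (A=0 B=0 C=12)

Answer: 0 0 12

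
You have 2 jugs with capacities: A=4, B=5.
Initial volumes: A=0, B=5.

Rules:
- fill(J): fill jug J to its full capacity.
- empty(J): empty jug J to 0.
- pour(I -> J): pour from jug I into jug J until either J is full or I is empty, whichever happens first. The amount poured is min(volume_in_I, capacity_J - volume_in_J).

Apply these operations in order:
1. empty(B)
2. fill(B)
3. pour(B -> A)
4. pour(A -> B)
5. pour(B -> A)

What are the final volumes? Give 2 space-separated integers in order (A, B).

Step 1: empty(B) -> (A=0 B=0)
Step 2: fill(B) -> (A=0 B=5)
Step 3: pour(B -> A) -> (A=4 B=1)
Step 4: pour(A -> B) -> (A=0 B=5)
Step 5: pour(B -> A) -> (A=4 B=1)

Answer: 4 1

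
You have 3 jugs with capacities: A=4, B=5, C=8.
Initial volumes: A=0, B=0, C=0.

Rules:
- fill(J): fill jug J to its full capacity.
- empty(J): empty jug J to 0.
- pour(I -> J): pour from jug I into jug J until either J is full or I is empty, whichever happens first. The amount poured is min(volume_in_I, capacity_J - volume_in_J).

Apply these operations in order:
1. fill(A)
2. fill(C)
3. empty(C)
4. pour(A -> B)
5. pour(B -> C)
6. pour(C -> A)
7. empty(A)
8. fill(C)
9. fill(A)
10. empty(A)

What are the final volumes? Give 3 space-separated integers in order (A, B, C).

Step 1: fill(A) -> (A=4 B=0 C=0)
Step 2: fill(C) -> (A=4 B=0 C=8)
Step 3: empty(C) -> (A=4 B=0 C=0)
Step 4: pour(A -> B) -> (A=0 B=4 C=0)
Step 5: pour(B -> C) -> (A=0 B=0 C=4)
Step 6: pour(C -> A) -> (A=4 B=0 C=0)
Step 7: empty(A) -> (A=0 B=0 C=0)
Step 8: fill(C) -> (A=0 B=0 C=8)
Step 9: fill(A) -> (A=4 B=0 C=8)
Step 10: empty(A) -> (A=0 B=0 C=8)

Answer: 0 0 8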